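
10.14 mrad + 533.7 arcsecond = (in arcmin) 43.75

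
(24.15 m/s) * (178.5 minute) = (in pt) 7.332e+08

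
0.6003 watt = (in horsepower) 0.000805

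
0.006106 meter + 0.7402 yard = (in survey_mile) 0.0004244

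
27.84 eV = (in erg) 4.46e-11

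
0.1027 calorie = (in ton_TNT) 1.027e-10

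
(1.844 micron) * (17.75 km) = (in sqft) 0.3523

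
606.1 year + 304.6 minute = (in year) 606.1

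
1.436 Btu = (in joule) 1515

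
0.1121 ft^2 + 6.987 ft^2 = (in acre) 0.000163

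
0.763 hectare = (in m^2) 7630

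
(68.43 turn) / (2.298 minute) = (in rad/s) 3.118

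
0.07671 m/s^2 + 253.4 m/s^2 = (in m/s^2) 253.5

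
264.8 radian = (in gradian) 1.686e+04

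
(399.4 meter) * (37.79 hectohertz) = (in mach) 4433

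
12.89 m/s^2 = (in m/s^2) 12.89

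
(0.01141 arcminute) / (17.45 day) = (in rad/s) 2.201e-12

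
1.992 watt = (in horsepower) 0.002671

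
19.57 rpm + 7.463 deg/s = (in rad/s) 2.18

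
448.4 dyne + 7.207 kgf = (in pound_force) 15.89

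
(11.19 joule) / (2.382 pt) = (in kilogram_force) 1358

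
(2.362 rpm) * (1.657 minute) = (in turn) 3.914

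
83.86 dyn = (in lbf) 0.0001885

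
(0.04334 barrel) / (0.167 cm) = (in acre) 0.00102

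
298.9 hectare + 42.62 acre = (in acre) 781.2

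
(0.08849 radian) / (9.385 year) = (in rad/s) 2.99e-10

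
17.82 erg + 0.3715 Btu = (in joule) 392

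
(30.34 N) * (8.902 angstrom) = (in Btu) 2.56e-11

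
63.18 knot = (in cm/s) 3250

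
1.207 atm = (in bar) 1.223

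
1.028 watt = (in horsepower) 0.001379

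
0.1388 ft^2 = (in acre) 3.186e-06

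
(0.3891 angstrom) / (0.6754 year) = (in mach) 5.365e-21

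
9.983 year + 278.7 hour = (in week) 522.2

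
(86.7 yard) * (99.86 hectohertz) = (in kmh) 2.85e+06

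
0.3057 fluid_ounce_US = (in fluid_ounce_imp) 0.3182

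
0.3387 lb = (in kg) 0.1536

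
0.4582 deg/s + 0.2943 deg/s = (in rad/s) 0.01313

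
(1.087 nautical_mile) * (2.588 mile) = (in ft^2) 9.025e+07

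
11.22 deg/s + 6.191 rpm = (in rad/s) 0.8441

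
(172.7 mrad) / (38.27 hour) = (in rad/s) 1.254e-06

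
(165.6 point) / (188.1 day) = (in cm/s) 3.595e-07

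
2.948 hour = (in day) 0.1228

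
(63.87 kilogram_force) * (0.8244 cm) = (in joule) 5.164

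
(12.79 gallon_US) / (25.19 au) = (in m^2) 1.285e-14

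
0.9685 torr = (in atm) 0.001274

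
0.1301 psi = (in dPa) 8970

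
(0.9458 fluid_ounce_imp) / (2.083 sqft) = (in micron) 138.9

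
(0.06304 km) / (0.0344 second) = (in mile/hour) 4099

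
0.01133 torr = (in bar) 1.511e-05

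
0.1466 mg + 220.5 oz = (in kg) 6.251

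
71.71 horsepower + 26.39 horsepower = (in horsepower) 98.1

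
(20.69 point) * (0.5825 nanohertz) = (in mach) 1.249e-14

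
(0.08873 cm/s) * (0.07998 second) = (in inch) 0.002794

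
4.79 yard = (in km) 0.00438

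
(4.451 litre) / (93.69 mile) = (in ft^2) 3.177e-07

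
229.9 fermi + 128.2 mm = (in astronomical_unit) 8.57e-13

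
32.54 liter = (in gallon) 8.596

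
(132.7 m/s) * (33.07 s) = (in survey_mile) 2.727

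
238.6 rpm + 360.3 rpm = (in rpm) 598.9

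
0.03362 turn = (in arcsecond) 4.357e+04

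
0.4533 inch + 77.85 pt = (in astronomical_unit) 2.605e-13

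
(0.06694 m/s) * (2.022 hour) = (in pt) 1.381e+06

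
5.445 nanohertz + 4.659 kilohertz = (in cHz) 4.659e+05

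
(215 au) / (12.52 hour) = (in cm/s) 7.136e+10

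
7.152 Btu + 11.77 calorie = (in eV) 4.74e+22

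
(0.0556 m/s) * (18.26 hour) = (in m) 3655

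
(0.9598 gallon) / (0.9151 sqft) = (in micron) 4.274e+04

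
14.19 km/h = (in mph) 8.817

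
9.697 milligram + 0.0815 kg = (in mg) 8.151e+04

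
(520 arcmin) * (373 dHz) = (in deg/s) 323.3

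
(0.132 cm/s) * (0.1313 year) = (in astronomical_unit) 3.654e-08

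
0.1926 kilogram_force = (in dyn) 1.889e+05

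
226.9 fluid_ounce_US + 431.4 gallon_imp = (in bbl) 12.38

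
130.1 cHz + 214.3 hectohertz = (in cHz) 2.143e+06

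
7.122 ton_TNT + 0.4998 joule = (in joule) 2.98e+10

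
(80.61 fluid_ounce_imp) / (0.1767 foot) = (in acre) 1.051e-05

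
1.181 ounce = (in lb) 0.07381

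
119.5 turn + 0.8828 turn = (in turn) 120.4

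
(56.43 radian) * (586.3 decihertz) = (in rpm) 3.159e+04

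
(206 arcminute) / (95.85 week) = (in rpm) 9.871e-09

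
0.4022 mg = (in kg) 4.022e-07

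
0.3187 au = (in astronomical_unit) 0.3187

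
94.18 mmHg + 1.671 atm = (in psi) 26.38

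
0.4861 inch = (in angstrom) 1.235e+08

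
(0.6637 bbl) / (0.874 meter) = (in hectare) 1.207e-05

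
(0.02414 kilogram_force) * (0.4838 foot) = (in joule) 0.03491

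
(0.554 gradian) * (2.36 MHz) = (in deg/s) 1.177e+06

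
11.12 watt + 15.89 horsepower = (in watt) 1.186e+04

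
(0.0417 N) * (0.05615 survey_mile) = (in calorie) 0.9006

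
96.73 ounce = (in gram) 2742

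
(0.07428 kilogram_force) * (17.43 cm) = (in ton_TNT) 3.035e-11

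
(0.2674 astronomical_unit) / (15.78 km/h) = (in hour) 2.535e+06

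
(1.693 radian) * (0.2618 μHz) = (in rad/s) 4.432e-07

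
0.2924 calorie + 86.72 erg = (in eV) 7.636e+18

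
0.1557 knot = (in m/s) 0.0801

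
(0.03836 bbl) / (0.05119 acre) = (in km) 2.944e-08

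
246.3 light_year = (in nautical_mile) 1.258e+15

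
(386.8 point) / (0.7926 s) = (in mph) 0.3851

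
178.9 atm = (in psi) 2629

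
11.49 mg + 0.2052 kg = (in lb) 0.4524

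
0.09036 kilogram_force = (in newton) 0.8861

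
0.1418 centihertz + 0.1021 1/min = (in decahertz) 0.000312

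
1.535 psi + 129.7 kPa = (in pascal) 1.403e+05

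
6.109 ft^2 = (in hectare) 5.675e-05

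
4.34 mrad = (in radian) 0.00434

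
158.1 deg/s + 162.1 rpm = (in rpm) 188.5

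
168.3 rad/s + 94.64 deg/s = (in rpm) 1623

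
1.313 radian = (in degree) 75.23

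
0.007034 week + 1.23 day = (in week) 0.1827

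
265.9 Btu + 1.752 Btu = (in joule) 2.824e+05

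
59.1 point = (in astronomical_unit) 1.394e-13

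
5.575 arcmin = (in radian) 0.001622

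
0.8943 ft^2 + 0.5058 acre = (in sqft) 2.203e+04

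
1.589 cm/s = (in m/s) 0.01589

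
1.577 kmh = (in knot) 0.8515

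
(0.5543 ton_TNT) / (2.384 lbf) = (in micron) 2.187e+14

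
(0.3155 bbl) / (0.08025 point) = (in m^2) 1772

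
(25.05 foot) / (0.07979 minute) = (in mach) 0.004684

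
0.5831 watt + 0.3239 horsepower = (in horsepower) 0.3247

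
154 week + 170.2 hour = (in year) 2.973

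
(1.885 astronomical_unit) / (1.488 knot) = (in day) 4.264e+06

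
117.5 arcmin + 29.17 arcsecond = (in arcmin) 118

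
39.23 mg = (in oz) 0.001384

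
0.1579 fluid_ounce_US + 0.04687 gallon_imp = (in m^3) 0.0002177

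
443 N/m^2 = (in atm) 0.004372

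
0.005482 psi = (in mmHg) 0.2835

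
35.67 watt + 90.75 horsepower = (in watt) 6.771e+04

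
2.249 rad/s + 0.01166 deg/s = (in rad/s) 2.249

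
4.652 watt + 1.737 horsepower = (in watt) 1300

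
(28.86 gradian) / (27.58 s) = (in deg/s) 0.9418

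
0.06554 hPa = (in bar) 6.554e-05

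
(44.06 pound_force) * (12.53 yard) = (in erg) 2.246e+10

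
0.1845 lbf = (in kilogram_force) 0.08369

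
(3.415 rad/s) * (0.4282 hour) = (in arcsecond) 1.086e+09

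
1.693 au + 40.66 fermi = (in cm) 2.533e+13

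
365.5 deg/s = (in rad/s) 6.379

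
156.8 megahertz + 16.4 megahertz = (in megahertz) 173.2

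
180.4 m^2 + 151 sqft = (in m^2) 194.4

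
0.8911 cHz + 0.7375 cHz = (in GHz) 1.629e-11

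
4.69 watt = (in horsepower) 0.006289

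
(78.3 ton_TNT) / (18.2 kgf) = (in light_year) 1.94e-07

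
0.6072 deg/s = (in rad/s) 0.0106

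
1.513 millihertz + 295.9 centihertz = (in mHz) 2961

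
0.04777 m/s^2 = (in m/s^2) 0.04777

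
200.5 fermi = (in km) 2.005e-16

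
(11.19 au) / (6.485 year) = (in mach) 24.04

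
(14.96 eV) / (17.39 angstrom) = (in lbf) 3.099e-10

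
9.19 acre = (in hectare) 3.719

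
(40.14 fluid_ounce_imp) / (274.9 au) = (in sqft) 2.985e-16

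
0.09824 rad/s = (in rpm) 0.9381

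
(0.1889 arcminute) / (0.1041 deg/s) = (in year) 9.59e-10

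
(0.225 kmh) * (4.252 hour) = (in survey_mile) 0.5945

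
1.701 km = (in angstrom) 1.701e+13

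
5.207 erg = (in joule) 5.207e-07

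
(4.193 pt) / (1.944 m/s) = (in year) 2.413e-11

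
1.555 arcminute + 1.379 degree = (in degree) 1.405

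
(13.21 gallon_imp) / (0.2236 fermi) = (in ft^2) 2.891e+15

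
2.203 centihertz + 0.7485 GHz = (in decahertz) 7.485e+07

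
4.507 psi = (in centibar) 31.07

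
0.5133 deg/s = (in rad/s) 0.008959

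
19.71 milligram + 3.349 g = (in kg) 0.003369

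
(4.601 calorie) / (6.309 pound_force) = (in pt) 1944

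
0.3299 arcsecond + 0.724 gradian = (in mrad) 11.37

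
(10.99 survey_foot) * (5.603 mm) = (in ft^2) 0.202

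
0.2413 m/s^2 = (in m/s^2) 0.2413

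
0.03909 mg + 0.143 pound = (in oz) 2.288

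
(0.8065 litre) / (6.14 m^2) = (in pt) 0.3723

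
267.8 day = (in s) 2.314e+07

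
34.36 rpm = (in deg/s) 206.2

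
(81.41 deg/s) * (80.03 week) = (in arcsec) 1.419e+13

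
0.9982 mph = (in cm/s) 44.62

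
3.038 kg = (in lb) 6.698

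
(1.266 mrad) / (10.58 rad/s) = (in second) 0.0001197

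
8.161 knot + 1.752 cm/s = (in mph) 9.431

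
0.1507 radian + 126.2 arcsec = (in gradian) 9.633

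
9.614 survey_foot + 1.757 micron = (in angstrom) 2.93e+10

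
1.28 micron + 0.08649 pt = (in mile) 1.975e-08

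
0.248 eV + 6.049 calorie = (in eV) 1.58e+20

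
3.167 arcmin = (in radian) 0.0009212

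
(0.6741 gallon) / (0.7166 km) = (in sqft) 3.833e-05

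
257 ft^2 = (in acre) 0.0059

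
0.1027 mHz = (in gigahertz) 1.027e-13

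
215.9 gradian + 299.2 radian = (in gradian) 1.926e+04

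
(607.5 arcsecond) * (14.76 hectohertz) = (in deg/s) 249.1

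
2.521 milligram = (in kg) 2.521e-06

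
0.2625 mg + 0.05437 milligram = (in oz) 1.118e-05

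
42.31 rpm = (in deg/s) 253.9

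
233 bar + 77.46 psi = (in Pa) 2.383e+07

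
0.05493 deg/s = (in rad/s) 0.0009587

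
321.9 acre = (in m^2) 1.303e+06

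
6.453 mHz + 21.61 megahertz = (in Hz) 2.161e+07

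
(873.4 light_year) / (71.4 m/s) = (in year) 3.67e+09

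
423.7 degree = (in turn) 1.177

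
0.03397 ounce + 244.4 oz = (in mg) 6.93e+06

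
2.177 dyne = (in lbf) 4.894e-06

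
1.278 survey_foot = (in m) 0.3895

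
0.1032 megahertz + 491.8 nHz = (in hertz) 1.032e+05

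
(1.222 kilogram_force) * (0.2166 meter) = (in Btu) 0.00246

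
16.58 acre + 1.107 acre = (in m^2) 7.158e+04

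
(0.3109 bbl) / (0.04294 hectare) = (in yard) 0.0001259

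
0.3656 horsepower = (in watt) 272.6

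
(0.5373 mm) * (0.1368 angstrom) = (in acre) 1.816e-18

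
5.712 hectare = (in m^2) 5.712e+04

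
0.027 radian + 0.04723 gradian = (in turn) 0.004415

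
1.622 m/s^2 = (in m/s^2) 1.622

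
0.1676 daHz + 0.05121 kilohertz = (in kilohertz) 0.05289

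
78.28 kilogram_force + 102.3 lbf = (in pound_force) 274.9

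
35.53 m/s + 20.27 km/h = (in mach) 0.1209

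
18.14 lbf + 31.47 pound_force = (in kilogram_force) 22.5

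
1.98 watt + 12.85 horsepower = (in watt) 9584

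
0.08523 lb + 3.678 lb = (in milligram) 1.707e+06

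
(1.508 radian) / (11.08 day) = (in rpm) 1.504e-05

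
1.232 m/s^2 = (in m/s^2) 1.232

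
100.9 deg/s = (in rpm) 16.82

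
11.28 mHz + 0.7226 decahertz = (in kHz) 0.007237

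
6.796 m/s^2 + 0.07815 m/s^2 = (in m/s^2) 6.874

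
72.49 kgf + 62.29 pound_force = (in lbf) 222.1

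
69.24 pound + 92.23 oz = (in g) 3.402e+04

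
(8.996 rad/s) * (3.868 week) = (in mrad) 2.104e+10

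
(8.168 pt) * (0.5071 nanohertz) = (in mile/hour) 3.269e-12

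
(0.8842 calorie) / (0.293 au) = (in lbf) 1.897e-11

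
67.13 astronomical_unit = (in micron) 1.004e+19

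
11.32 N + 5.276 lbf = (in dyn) 3.479e+06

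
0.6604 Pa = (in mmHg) 0.004953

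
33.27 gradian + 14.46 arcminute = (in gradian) 33.54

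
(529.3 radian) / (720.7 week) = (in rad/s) 1.214e-06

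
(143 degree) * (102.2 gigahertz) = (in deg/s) 1.461e+13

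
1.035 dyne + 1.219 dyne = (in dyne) 2.254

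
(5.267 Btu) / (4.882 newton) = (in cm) 1.138e+05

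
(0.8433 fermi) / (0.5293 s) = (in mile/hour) 3.564e-15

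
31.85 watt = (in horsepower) 0.04271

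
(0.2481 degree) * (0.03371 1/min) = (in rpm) 2.323e-05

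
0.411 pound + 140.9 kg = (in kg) 141.1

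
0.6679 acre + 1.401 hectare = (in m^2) 1.671e+04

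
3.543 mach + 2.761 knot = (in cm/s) 1.208e+05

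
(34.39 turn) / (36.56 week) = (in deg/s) 0.0005599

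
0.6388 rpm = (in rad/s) 0.06689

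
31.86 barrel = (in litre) 5065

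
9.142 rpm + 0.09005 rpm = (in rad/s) 0.9668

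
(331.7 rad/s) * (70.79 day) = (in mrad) 2.029e+12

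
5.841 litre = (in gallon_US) 1.543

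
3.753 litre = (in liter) 3.753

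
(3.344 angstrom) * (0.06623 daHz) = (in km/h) 7.973e-10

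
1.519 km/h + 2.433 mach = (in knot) 1611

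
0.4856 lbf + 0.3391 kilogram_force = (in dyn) 5.485e+05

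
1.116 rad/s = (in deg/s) 63.94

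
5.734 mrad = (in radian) 0.005734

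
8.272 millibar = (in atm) 0.008164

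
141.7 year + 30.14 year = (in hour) 1.505e+06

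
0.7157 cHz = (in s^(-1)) 0.007157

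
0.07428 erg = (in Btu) 7.04e-12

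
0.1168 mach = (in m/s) 39.77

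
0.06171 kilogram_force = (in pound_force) 0.136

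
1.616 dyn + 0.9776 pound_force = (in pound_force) 0.9776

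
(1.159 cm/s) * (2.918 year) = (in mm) 1.067e+09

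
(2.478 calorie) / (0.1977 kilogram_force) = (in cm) 534.8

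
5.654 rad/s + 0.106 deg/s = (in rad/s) 5.656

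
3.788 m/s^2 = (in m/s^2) 3.788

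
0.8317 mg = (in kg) 8.317e-07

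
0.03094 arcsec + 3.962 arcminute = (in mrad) 1.153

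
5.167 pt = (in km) 1.823e-06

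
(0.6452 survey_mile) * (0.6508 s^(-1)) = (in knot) 1314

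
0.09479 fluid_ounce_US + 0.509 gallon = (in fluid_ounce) 65.25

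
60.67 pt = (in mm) 21.4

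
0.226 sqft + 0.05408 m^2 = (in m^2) 0.07508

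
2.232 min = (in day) 0.00155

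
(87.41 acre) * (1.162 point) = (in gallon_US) 3.831e+04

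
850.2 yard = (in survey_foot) 2551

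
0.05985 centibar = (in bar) 0.0005985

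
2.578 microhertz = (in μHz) 2.578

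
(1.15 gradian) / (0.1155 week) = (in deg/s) 1.482e-05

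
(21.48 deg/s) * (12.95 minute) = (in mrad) 2.913e+05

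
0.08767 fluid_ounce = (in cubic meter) 2.593e-06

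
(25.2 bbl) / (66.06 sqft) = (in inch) 25.7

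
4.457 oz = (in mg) 1.264e+05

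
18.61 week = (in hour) 3126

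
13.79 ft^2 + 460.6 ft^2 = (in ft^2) 474.4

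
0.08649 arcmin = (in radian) 2.516e-05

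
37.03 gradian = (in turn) 0.09258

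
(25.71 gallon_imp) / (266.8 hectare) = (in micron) 0.04381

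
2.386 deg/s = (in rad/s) 0.04164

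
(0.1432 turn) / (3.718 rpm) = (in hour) 0.0006419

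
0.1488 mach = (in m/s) 50.67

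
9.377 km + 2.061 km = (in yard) 1.251e+04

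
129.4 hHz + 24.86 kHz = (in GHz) 3.78e-05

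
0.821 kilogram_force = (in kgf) 0.821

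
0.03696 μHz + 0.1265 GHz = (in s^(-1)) 1.265e+08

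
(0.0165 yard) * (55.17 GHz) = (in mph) 1.862e+09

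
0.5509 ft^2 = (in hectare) 5.118e-06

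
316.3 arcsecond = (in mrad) 1.533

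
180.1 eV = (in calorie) 6.897e-18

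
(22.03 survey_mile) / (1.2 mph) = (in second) 6.609e+04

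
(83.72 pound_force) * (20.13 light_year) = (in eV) 4.427e+38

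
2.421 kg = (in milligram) 2.421e+06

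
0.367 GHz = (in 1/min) 2.202e+10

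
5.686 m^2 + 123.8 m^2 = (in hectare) 0.01295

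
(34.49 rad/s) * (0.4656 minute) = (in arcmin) 3.312e+06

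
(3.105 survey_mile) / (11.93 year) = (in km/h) 4.782e-05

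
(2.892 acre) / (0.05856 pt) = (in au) 0.003787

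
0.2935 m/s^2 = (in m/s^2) 0.2935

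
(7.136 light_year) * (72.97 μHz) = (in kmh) 1.773e+13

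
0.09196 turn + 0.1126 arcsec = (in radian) 0.5778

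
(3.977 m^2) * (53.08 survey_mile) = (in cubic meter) 3.397e+05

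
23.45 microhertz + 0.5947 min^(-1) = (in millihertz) 9.935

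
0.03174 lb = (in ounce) 0.5078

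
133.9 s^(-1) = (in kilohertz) 0.1339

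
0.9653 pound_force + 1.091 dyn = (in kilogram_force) 0.4379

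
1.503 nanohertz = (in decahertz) 1.503e-10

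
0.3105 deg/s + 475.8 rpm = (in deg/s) 2855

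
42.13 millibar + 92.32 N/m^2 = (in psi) 0.6244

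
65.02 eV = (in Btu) 9.874e-21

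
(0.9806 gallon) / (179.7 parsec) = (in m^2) 6.694e-22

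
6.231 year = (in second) 1.965e+08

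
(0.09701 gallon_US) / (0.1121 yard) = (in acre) 8.853e-07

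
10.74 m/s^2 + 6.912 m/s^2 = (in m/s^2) 17.65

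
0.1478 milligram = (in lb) 3.258e-07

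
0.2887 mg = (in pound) 6.365e-07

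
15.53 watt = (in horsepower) 0.02083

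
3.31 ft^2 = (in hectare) 3.075e-05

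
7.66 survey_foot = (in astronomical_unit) 1.561e-11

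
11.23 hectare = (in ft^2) 1.209e+06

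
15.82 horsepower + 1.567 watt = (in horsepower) 15.82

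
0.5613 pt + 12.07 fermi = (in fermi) 1.98e+11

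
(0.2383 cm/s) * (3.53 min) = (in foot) 1.656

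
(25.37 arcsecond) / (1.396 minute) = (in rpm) 1.402e-05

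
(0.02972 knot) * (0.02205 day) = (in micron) 2.913e+07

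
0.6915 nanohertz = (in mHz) 6.915e-07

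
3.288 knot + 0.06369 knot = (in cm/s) 172.4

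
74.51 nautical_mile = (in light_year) 1.459e-11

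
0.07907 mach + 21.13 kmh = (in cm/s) 3279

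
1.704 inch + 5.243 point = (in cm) 4.513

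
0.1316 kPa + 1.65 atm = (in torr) 1255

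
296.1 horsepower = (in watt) 2.208e+05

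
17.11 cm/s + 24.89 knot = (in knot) 25.22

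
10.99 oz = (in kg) 0.3116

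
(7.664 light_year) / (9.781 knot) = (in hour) 4.003e+12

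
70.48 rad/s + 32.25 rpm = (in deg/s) 4232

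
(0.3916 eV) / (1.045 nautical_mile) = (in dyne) 3.242e-18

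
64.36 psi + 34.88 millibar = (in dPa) 4.472e+06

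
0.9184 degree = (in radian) 0.01603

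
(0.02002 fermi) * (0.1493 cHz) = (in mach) 8.778e-23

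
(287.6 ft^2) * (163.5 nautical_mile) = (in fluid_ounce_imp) 2.847e+11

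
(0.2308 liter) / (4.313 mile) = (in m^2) 3.325e-08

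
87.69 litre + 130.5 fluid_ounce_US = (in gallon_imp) 20.14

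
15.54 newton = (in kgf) 1.585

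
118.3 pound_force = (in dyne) 5.262e+07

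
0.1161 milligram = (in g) 0.0001161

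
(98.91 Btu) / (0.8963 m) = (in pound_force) 2.617e+04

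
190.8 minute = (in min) 190.8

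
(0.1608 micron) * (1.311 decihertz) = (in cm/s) 2.108e-06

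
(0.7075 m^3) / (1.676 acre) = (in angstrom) 1.043e+06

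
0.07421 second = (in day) 8.589e-07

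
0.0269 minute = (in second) 1.614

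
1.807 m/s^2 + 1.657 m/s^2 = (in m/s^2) 3.464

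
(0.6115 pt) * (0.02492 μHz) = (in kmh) 1.935e-11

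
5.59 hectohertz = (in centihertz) 5.59e+04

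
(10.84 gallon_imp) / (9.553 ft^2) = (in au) 3.712e-13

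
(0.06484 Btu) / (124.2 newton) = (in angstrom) 5.508e+09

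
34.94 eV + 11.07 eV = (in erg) 7.372e-11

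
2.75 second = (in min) 0.04583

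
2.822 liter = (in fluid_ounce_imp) 99.32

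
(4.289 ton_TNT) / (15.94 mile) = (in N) 6.995e+05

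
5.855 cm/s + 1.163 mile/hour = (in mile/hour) 1.294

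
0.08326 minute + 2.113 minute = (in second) 131.8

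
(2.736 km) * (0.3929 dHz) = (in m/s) 107.5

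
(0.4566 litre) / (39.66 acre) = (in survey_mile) 1.768e-12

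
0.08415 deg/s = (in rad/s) 0.001469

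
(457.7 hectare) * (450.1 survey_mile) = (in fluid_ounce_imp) 1.167e+17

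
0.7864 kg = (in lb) 1.734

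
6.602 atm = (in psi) 97.02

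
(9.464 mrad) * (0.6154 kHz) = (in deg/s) 333.7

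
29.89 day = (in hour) 717.4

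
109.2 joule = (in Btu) 0.1035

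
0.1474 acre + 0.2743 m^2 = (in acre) 0.1475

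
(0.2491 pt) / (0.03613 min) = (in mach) 1.191e-07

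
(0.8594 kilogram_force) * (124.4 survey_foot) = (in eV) 1.995e+21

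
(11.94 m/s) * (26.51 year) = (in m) 9.982e+09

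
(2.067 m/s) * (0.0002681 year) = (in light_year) 1.847e-12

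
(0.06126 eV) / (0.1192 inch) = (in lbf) 7.288e-19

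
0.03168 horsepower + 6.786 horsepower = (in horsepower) 6.818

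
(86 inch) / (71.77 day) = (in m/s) 3.523e-07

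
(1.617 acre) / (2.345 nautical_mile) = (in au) 1.007e-11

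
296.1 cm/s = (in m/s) 2.961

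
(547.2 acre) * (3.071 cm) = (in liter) 6.801e+07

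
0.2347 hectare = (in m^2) 2347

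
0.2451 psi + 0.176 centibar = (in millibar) 18.66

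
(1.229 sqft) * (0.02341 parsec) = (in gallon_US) 2.179e+16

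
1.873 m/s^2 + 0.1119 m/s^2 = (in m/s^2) 1.985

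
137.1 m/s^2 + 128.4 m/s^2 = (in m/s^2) 265.5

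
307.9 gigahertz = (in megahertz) 3.079e+05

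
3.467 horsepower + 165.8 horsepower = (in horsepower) 169.3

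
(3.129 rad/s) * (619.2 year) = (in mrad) 6.11e+13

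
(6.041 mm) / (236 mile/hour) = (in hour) 1.591e-08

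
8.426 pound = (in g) 3822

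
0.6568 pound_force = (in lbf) 0.6568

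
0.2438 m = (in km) 0.0002438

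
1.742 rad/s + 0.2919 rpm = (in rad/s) 1.773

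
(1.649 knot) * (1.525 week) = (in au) 5.23e-06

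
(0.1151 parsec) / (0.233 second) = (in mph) 3.41e+16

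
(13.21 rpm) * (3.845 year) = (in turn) 2.67e+07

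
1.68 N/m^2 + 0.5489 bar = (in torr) 411.7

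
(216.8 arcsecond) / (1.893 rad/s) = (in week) 9.181e-10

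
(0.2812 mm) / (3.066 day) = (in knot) 2.063e-09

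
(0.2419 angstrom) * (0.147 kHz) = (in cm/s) 3.556e-07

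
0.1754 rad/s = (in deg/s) 10.05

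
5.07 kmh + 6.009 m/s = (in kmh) 26.7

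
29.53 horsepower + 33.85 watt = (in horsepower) 29.58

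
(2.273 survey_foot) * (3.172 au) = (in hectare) 3.288e+07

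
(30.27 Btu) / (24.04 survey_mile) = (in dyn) 8.255e+04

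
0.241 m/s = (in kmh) 0.8676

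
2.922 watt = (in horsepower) 0.003918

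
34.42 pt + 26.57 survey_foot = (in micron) 8.111e+06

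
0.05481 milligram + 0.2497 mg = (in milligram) 0.3045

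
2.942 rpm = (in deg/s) 17.65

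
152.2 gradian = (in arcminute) 8219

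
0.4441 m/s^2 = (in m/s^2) 0.4441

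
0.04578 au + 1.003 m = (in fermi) 6.849e+24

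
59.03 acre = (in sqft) 2.571e+06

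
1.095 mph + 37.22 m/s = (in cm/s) 3771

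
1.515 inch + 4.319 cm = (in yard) 0.08932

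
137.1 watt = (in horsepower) 0.1839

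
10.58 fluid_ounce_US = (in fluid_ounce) 10.58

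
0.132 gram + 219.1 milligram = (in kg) 0.0003511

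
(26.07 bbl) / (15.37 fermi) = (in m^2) 2.697e+14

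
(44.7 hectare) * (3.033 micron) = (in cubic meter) 1.356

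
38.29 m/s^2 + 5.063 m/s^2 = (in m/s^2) 43.35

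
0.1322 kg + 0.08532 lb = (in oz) 6.028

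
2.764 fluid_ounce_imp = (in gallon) 0.02075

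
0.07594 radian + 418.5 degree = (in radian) 7.38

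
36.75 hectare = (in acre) 90.81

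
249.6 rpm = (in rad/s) 26.14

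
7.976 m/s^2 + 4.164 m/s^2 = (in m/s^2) 12.14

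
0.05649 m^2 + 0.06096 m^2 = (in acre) 2.902e-05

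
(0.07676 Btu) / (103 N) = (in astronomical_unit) 5.256e-12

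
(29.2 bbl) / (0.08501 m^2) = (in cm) 5461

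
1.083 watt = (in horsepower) 0.001452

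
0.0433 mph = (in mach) 5.685e-05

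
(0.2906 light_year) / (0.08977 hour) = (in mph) 1.903e+13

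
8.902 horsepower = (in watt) 6638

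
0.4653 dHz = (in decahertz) 0.004653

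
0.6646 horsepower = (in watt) 495.6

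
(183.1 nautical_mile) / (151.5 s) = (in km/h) 8058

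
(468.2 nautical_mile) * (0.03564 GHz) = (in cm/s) 3.09e+15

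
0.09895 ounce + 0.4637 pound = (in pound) 0.4699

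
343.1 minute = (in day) 0.2383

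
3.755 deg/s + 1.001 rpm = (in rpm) 1.627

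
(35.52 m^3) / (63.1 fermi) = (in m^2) 5.629e+14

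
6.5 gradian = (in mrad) 102.1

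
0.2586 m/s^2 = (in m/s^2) 0.2586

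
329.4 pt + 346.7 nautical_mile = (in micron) 6.421e+11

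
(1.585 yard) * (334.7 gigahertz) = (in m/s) 4.851e+11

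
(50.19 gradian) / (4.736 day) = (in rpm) 1.84e-05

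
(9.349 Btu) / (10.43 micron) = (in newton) 9.457e+08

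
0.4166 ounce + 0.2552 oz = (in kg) 0.01905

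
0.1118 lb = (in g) 50.71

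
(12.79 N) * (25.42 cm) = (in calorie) 0.7771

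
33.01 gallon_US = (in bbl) 0.786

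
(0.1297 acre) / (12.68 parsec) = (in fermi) 1.341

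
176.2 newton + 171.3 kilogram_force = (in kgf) 189.3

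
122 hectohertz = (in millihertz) 1.22e+07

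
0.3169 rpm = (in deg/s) 1.901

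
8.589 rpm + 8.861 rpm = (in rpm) 17.45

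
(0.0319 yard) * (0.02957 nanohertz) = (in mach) 2.533e-15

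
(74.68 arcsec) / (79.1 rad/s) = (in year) 1.451e-13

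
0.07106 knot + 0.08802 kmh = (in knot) 0.1186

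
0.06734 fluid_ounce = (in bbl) 1.253e-05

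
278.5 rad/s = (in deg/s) 1.596e+04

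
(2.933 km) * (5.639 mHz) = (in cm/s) 1654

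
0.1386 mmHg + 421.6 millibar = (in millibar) 421.8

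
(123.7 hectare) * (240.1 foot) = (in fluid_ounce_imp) 3.186e+12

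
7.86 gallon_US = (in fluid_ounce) 1006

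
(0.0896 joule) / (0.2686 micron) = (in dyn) 3.336e+10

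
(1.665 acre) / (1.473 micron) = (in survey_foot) 1.501e+10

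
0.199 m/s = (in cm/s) 19.9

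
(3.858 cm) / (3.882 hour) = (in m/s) 2.761e-06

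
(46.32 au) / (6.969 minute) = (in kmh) 5.966e+10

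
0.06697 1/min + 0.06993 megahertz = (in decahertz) 6993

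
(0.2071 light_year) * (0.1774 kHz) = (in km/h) 1.251e+18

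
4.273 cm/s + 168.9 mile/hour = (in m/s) 75.55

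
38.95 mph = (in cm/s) 1741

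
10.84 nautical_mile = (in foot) 6.587e+04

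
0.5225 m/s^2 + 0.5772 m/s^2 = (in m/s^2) 1.1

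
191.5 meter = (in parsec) 6.206e-15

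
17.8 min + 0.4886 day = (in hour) 12.02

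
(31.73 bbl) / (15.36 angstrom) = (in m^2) 3.284e+09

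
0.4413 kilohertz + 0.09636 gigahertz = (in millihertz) 9.636e+10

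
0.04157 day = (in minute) 59.86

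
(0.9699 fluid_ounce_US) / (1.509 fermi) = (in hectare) 1.901e+06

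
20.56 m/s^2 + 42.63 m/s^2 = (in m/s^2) 63.19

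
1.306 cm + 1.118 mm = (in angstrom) 1.418e+08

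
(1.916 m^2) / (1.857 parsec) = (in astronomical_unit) 2.235e-28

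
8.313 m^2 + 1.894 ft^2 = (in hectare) 0.0008489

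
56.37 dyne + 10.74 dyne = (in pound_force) 0.0001509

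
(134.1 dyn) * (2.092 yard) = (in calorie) 0.0006131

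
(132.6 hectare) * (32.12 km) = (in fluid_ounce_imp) 1.499e+15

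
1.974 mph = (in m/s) 0.8825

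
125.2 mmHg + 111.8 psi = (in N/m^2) 7.875e+05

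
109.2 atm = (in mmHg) 8.299e+04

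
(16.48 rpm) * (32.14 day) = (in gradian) 3.051e+08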